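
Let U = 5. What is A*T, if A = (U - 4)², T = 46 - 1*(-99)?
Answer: 145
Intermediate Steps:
T = 145 (T = 46 + 99 = 145)
A = 1 (A = (5 - 4)² = 1² = 1)
A*T = 1*145 = 145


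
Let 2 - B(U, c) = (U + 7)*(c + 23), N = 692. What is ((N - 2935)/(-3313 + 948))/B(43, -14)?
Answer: -2243/1059520 ≈ -0.0021170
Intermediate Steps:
B(U, c) = 2 - (7 + U)*(23 + c) (B(U, c) = 2 - (U + 7)*(c + 23) = 2 - (7 + U)*(23 + c))
((N - 2935)/(-3313 + 948))/B(43, -14) = ((692 - 2935)/(-3313 + 948))/(-159 - 23*43 - 7*(-14) - 1*43*(-14)) = (-2243/(-2365))/(-159 - 989 + 98 + 602) = -2243*(-1/2365)/(-448) = (2243/2365)*(-1/448) = -2243/1059520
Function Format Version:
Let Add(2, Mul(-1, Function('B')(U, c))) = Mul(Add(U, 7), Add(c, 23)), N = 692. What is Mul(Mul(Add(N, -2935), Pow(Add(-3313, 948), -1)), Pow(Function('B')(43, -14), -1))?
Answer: Rational(-2243, 1059520) ≈ -0.0021170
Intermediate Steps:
Function('B')(U, c) = Add(2, Mul(-1, Add(7, U), Add(23, c))) (Function('B')(U, c) = Add(2, Mul(-1, Mul(Add(U, 7), Add(c, 23)))) = Add(2, Mul(-1, Mul(Add(7, U), Add(23, c)))) = Add(2, Mul(-1, Add(7, U), Add(23, c))))
Mul(Mul(Add(N, -2935), Pow(Add(-3313, 948), -1)), Pow(Function('B')(43, -14), -1)) = Mul(Mul(Add(692, -2935), Pow(Add(-3313, 948), -1)), Pow(Add(-159, Mul(-23, 43), Mul(-7, -14), Mul(-1, 43, -14)), -1)) = Mul(Mul(-2243, Pow(-2365, -1)), Pow(Add(-159, -989, 98, 602), -1)) = Mul(Mul(-2243, Rational(-1, 2365)), Pow(-448, -1)) = Mul(Rational(2243, 2365), Rational(-1, 448)) = Rational(-2243, 1059520)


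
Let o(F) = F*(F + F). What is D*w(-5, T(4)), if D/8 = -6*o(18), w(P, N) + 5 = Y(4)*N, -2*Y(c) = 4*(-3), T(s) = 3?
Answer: -404352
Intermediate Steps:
o(F) = 2*F² (o(F) = F*(2*F) = 2*F²)
Y(c) = 6 (Y(c) = -2*(-3) = -½*(-12) = 6)
w(P, N) = -5 + 6*N
D = -31104 (D = 8*(-12*18²) = 8*(-12*324) = 8*(-6*648) = 8*(-3888) = -31104)
D*w(-5, T(4)) = -31104*(-5 + 6*3) = -31104*(-5 + 18) = -31104*13 = -404352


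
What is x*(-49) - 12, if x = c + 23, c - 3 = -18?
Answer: -404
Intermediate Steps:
c = -15 (c = 3 - 18 = -15)
x = 8 (x = -15 + 23 = 8)
x*(-49) - 12 = 8*(-49) - 12 = -392 - 12 = -404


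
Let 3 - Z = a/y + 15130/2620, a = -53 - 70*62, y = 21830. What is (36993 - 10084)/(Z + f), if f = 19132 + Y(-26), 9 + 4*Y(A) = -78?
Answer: 153904949140/109285591021 ≈ 1.4083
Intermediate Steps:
Y(A) = -87/4 (Y(A) = -9/4 + (¼)*(-78) = -9/4 - 39/2 = -87/4)
a = -4393 (a = -53 - 4340 = -4393)
Z = -3679861/1429865 (Z = 3 - (-4393/21830 + 15130/2620) = 3 - (-4393*1/21830 + 15130*(1/2620)) = 3 - (-4393/21830 + 1513/262) = 3 - 1*7969456/1429865 = 3 - 7969456/1429865 = -3679861/1429865 ≈ -2.5736)
f = 76441/4 (f = 19132 - 87/4 = 76441/4 ≈ 19110.)
(36993 - 10084)/(Z + f) = (36993 - 10084)/(-3679861/1429865 + 76441/4) = 26909/(109285591021/5719460) = 26909*(5719460/109285591021) = 153904949140/109285591021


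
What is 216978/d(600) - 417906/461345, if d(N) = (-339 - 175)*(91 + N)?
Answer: -124265530527/81928874515 ≈ -1.5167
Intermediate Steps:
d(N) = -46774 - 514*N (d(N) = -514*(91 + N) = -46774 - 514*N)
216978/d(600) - 417906/461345 = 216978/(-46774 - 514*600) - 417906/461345 = 216978/(-46774 - 308400) - 417906*1/461345 = 216978/(-355174) - 417906/461345 = 216978*(-1/355174) - 417906/461345 = -108489/177587 - 417906/461345 = -124265530527/81928874515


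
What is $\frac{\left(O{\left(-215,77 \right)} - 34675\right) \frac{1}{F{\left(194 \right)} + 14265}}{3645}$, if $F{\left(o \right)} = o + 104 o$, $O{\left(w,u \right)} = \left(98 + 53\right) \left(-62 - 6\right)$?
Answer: $- \frac{14981}{42081525} \approx -0.000356$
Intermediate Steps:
$O{\left(w,u \right)} = -10268$ ($O{\left(w,u \right)} = 151 \left(-68\right) = -10268$)
$F{\left(o \right)} = 105 o$
$\frac{\left(O{\left(-215,77 \right)} - 34675\right) \frac{1}{F{\left(194 \right)} + 14265}}{3645} = \frac{\left(-10268 - 34675\right) \frac{1}{105 \cdot 194 + 14265}}{3645} = - \frac{44943}{20370 + 14265} \cdot \frac{1}{3645} = - \frac{44943}{34635} \cdot \frac{1}{3645} = \left(-44943\right) \frac{1}{34635} \cdot \frac{1}{3645} = \left(- \frac{14981}{11545}\right) \frac{1}{3645} = - \frac{14981}{42081525}$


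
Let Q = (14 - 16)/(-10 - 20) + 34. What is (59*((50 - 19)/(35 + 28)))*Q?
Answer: 133517/135 ≈ 989.01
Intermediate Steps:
Q = 511/15 (Q = -2/(-30) + 34 = -2*(-1/30) + 34 = 1/15 + 34 = 511/15 ≈ 34.067)
(59*((50 - 19)/(35 + 28)))*Q = (59*((50 - 19)/(35 + 28)))*(511/15) = (59*(31/63))*(511/15) = (1829/63)*(511/15) = 133517/135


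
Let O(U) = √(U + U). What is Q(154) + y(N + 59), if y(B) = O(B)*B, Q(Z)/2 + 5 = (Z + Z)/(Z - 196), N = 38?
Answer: -74/3 + 97*√194 ≈ 1326.4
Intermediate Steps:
O(U) = √2*√U (O(U) = √(2*U) = √2*√U)
Q(Z) = -10 + 4*Z/(-196 + Z) (Q(Z) = -10 + 2*((Z + Z)/(Z - 196)) = -10 + 2*((2*Z)/(-196 + Z)) = -10 + 2*(2*Z/(-196 + Z)) = -10 + 4*Z/(-196 + Z))
y(B) = √2*B^(3/2) (y(B) = (√2*√B)*B = √2*B^(3/2))
Q(154) + y(N + 59) = 2*(980 - 3*154)/(-196 + 154) + √2*(38 + 59)^(3/2) = 2*(980 - 462)/(-42) + √2*97^(3/2) = 2*(-1/42)*518 + √2*(97*√97) = -74/3 + 97*√194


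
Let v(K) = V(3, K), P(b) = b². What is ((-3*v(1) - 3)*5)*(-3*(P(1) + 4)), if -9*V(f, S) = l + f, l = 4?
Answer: 50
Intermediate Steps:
V(f, S) = -4/9 - f/9 (V(f, S) = -(4 + f)/9 = -4/9 - f/9)
v(K) = -7/9 (v(K) = -4/9 - ⅑*3 = -4/9 - ⅓ = -7/9)
((-3*v(1) - 3)*5)*(-3*(P(1) + 4)) = ((-3*(-7/9) - 3)*5)*(-3*(1² + 4)) = ((7/3 - 3)*5)*(-3*(1 + 4)) = (-⅔*5)*(-3*5) = -10/3*(-15) = 50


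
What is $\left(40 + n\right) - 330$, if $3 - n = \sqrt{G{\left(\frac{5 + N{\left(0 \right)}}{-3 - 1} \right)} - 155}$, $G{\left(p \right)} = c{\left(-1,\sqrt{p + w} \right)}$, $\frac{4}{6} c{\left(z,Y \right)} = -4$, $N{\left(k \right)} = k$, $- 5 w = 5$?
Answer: $-287 - i \sqrt{161} \approx -287.0 - 12.689 i$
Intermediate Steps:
$w = -1$ ($w = \left(- \frac{1}{5}\right) 5 = -1$)
$c{\left(z,Y \right)} = -6$ ($c{\left(z,Y \right)} = \frac{3}{2} \left(-4\right) = -6$)
$G{\left(p \right)} = -6$
$n = 3 - i \sqrt{161}$ ($n = 3 - \sqrt{-6 - 155} = 3 - \sqrt{-161} = 3 - i \sqrt{161} \approx 3.0 - 12.689 i$)
$\left(40 + n\right) - 330 = \left(40 + \left(3 - i \sqrt{161}\right)\right) - 330 = \left(43 - i \sqrt{161}\right) - 330 = -287 - i \sqrt{161}$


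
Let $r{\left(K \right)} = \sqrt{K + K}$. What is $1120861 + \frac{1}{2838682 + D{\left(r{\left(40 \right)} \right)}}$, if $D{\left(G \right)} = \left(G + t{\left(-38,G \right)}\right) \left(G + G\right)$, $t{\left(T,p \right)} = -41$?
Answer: $\frac{4516522492863849863}{4029511681522} + \frac{82 \sqrt{5}}{2014755840761} \approx 1.1209 \cdot 10^{6}$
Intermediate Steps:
$r{\left(K \right)} = \sqrt{2} \sqrt{K}$ ($r{\left(K \right)} = \sqrt{2 K} = \sqrt{2} \sqrt{K}$)
$D{\left(G \right)} = 2 G \left(-41 + G\right)$ ($D{\left(G \right)} = \left(G - 41\right) \left(G + G\right) = \left(-41 + G\right) 2 G = 2 G \left(-41 + G\right)$)
$1120861 + \frac{1}{2838682 + D{\left(r{\left(40 \right)} \right)}} = 1120861 + \frac{1}{2838682 + 2 \sqrt{2} \sqrt{40} \left(-41 + \sqrt{2} \sqrt{40}\right)} = 1120861 + \frac{1}{2838682 + 2 \sqrt{2} \cdot 2 \sqrt{10} \left(-41 + \sqrt{2} \cdot 2 \sqrt{10}\right)} = 1120861 + \frac{1}{2838682 + 2 \cdot 4 \sqrt{5} \left(-41 + 4 \sqrt{5}\right)} = 1120861 + \frac{1}{2838682 + 8 \sqrt{5} \left(-41 + 4 \sqrt{5}\right)}$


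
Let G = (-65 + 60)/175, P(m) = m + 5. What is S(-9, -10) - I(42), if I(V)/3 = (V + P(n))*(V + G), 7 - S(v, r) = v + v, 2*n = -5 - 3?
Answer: -188626/35 ≈ -5389.3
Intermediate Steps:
n = -4 (n = (-5 - 3)/2 = (½)*(-8) = -4)
S(v, r) = 7 - 2*v (S(v, r) = 7 - (v + v) = 7 - 2*v)
P(m) = 5 + m
G = -1/35 (G = -5*1/175 = -1/35 ≈ -0.028571)
I(V) = 3*(1 + V)*(-1/35 + V) (I(V) = 3*((V + (5 - 4))*(V - 1/35)) = 3*((V + 1)*(-1/35 + V)) = 3*((1 + V)*(-1/35 + V)) = 3*(1 + V)*(-1/35 + V))
S(-9, -10) - I(42) = (7 - 2*(-9)) - (-3/35 + 3*42² + (102/35)*42) = (7 + 18) - (-3/35 + 3*1764 + 612/5) = 25 - (-3/35 + 5292 + 612/5) = 25 - 1*189501/35 = 25 - 189501/35 = -188626/35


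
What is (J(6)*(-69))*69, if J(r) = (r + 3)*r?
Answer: -257094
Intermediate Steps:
J(r) = r*(3 + r) (J(r) = (3 + r)*r = r*(3 + r))
(J(6)*(-69))*69 = ((6*(3 + 6))*(-69))*69 = ((6*9)*(-69))*69 = (54*(-69))*69 = -3726*69 = -257094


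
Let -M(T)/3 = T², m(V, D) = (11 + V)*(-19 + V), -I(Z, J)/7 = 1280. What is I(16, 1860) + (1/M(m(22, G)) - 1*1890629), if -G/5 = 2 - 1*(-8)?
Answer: -55853615368/29403 ≈ -1.8996e+6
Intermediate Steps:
I(Z, J) = -8960 (I(Z, J) = -7*1280 = -8960)
G = -50 (G = -5*(2 - 1*(-8)) = -5*(2 + 8) = -5*10 = -50)
m(V, D) = (-19 + V)*(11 + V)
M(T) = -3*T²
I(16, 1860) + (1/M(m(22, G)) - 1*1890629) = -8960 + (1/(-3*(-209 + 22² - 8*22)²) - 1*1890629) = -8960 + (1/(-3*(-209 + 484 - 176)²) - 1890629) = -8960 + (1/(-3*99²) - 1890629) = -8960 + (1/(-3*9801) - 1890629) = -8960 + (1/(-29403) - 1890629) = -8960 + (-1/29403 - 1890629) = -8960 - 55590164488/29403 = -55853615368/29403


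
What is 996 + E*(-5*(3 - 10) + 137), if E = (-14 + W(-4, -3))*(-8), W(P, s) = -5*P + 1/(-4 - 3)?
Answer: -49444/7 ≈ -7063.4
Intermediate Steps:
W(P, s) = -1/7 - 5*P (W(P, s) = -5*P + 1/(-7) = -5*P - 1/7 = -1/7 - 5*P)
E = -328/7 (E = (-14 + (-1/7 - 5*(-4)))*(-8) = (-14 + (-1/7 + 20))*(-8) = (-14 + 139/7)*(-8) = (41/7)*(-8) = -328/7 ≈ -46.857)
996 + E*(-5*(3 - 10) + 137) = 996 - 328*(-5*(3 - 10) + 137)/7 = 996 - 328*(-5*(-7) + 137)/7 = 996 - 328*(35 + 137)/7 = 996 - 328/7*172 = 996 - 56416/7 = -49444/7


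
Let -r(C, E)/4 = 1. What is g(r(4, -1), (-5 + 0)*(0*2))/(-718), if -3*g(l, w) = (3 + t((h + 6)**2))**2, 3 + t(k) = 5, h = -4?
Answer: 25/2154 ≈ 0.011606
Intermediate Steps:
r(C, E) = -4 (r(C, E) = -4*1 = -4)
t(k) = 2 (t(k) = -3 + 5 = 2)
g(l, w) = -25/3 (g(l, w) = -(3 + 2)**2/3 = -1/3*5**2 = -1/3*25 = -25/3)
g(r(4, -1), (-5 + 0)*(0*2))/(-718) = -25/3/(-718) = -25/3*(-1/718) = 25/2154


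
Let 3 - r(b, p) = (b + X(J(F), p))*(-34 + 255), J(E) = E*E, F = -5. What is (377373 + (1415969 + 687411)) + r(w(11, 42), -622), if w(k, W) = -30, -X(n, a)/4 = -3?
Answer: 2484734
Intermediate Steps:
J(E) = E**2
X(n, a) = 12 (X(n, a) = -4*(-3) = 12)
r(b, p) = -2649 - 221*b (r(b, p) = 3 - (b + 12)*(-34 + 255) = 3 - (12 + b)*221 = 3 - (2652 + 221*b) = 3 + (-2652 - 221*b) = -2649 - 221*b)
(377373 + (1415969 + 687411)) + r(w(11, 42), -622) = (377373 + (1415969 + 687411)) + (-2649 - 221*(-30)) = (377373 + 2103380) + (-2649 + 6630) = 2480753 + 3981 = 2484734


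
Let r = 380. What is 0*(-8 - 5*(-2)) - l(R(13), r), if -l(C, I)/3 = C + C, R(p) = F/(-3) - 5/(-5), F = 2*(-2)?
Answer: 14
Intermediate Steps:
F = -4
R(p) = 7/3 (R(p) = -4/(-3) - 5/(-5) = -4*(-⅓) - 5*(-⅕) = 4/3 + 1 = 7/3)
l(C, I) = -6*C (l(C, I) = -3*(C + C) = -6*C)
0*(-8 - 5*(-2)) - l(R(13), r) = 0*(-8 - 5*(-2)) - (-6)*7/3 = 0*(-8 + 10) - 1*(-14) = 0*2 + 14 = 0 + 14 = 14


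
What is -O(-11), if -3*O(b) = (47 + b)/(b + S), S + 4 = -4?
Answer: -12/19 ≈ -0.63158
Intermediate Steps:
S = -8 (S = -4 - 4 = -8)
O(b) = -(47 + b)/(3*(-8 + b)) (O(b) = -(47 + b)/(3*(b - 8)) = -(47 + b)/(3*(-8 + b)))
-O(-11) = -(-47 - 1*(-11))/(3*(-8 - 11)) = -(-47 + 11)/(3*(-19)) = -(-1)*(-36)/(3*19) = -1*12/19 = -12/19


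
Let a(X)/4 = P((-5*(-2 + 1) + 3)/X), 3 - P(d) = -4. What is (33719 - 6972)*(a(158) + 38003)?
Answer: 1017215157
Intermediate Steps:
P(d) = 7 (P(d) = 3 - 1*(-4) = 3 + 4 = 7)
a(X) = 28 (a(X) = 4*7 = 28)
(33719 - 6972)*(a(158) + 38003) = (33719 - 6972)*(28 + 38003) = 26747*38031 = 1017215157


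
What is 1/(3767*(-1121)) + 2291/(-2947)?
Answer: -9674453784/12444612229 ≈ -0.77740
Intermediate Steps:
1/(3767*(-1121)) + 2291/(-2947) = (1/3767)*(-1/1121) + 2291*(-1/2947) = -1/4222807 - 2291/2947 = -9674453784/12444612229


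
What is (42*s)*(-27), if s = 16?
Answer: -18144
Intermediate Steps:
(42*s)*(-27) = (42*16)*(-27) = 672*(-27) = -18144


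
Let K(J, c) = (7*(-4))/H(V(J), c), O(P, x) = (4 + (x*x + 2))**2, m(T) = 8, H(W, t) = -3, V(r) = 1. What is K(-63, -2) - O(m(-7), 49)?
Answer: -17380919/3 ≈ -5.7936e+6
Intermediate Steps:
O(P, x) = (6 + x**2)**2 (O(P, x) = (4 + (x**2 + 2))**2 = (4 + (2 + x**2))**2 = (6 + x**2)**2)
K(J, c) = 28/3 (K(J, c) = (7*(-4))/(-3) = -28*(-1/3) = 28/3)
K(-63, -2) - O(m(-7), 49) = 28/3 - (6 + 49**2)**2 = 28/3 - (6 + 2401)**2 = 28/3 - 1*2407**2 = 28/3 - 1*5793649 = 28/3 - 5793649 = -17380919/3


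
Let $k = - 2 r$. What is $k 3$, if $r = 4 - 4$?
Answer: $0$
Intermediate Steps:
$r = 0$ ($r = 4 - 4 = 0$)
$k = 0$ ($k = \left(-2\right) 0 = 0$)
$k 3 = 0 \cdot 3 = 0$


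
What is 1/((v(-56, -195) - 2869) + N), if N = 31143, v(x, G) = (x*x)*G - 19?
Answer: -1/583265 ≈ -1.7145e-6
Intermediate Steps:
v(x, G) = -19 + G*x² (v(x, G) = x²*G - 19 = G*x² - 19 = -19 + G*x²)
1/((v(-56, -195) - 2869) + N) = 1/(((-19 - 195*(-56)²) - 2869) + 31143) = 1/(((-19 - 195*3136) - 2869) + 31143) = 1/(((-19 - 611520) - 2869) + 31143) = 1/((-611539 - 2869) + 31143) = 1/(-614408 + 31143) = 1/(-583265) = -1/583265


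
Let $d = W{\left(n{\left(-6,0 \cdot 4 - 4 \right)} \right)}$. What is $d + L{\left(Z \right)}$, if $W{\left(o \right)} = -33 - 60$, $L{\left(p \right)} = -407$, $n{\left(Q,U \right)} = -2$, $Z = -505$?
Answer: $-500$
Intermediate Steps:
$W{\left(o \right)} = -93$
$d = -93$
$d + L{\left(Z \right)} = -93 - 407 = -500$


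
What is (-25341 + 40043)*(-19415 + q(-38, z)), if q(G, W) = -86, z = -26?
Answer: -286703702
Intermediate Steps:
(-25341 + 40043)*(-19415 + q(-38, z)) = (-25341 + 40043)*(-19415 - 86) = 14702*(-19501) = -286703702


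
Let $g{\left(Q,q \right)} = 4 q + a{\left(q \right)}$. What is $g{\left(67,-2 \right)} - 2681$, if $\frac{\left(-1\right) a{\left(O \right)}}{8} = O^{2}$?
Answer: $-2721$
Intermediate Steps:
$a{\left(O \right)} = - 8 O^{2}$
$g{\left(Q,q \right)} = - 8 q^{2} + 4 q$ ($g{\left(Q,q \right)} = 4 q - 8 q^{2} = - 8 q^{2} + 4 q$)
$g{\left(67,-2 \right)} - 2681 = 4 \left(-2\right) \left(1 - -4\right) - 2681 = 4 \left(-2\right) \left(1 + 4\right) - 2681 = 4 \left(-2\right) 5 - 2681 = -40 - 2681 = -2721$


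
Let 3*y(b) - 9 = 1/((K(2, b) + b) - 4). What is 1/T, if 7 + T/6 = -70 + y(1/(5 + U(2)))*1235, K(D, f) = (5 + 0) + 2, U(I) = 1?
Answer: 1/22548 ≈ 4.4350e-5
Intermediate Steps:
K(D, f) = 7 (K(D, f) = 5 + 2 = 7)
y(b) = 3 + 1/(3*(3 + b)) (y(b) = 3 + 1/(3*((7 + b) - 4)) = 3 + 1/(3*(3 + b)))
T = 22548 (T = -42 + 6*(-70 + ((28 + 9/(5 + 1))/(3*(3 + 1/(5 + 1))))*1235) = -42 + 6*(-70 + ((28 + 9/6)/(3*(3 + 1/6)))*1235) = -42 + 6*(-70 + ((28 + 9*(⅙))/(3*(3 + ⅙)))*1235) = -42 + 6*(-70 + ((28 + 3/2)/(3*(19/6)))*1235) = -42 + 6*(-70 + ((⅓)*(6/19)*(59/2))*1235) = -42 + 6*(-70 + (59/19)*1235) = -42 + 6*(-70 + 3835) = -42 + 6*3765 = -42 + 22590 = 22548)
1/T = 1/22548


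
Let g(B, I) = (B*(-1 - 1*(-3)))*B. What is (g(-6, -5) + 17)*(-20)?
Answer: -1780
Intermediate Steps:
g(B, I) = 2*B² (g(B, I) = (B*(-1 + 3))*B = (B*2)*B = (2*B)*B = 2*B²)
(g(-6, -5) + 17)*(-20) = (2*(-6)² + 17)*(-20) = (2*36 + 17)*(-20) = (72 + 17)*(-20) = 89*(-20) = -1780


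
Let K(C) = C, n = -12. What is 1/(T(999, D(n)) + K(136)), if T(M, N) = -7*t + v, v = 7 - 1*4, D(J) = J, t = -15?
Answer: 1/244 ≈ 0.0040984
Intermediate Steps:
v = 3 (v = 7 - 4 = 3)
T(M, N) = 108 (T(M, N) = -7*(-15) + 3 = 105 + 3 = 108)
1/(T(999, D(n)) + K(136)) = 1/(108 + 136) = 1/244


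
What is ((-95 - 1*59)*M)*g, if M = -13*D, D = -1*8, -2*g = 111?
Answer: 888888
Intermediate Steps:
g = -111/2 (g = -1/2*111 = -111/2 ≈ -55.500)
D = -8
M = 104 (M = -13*(-8) = 104)
((-95 - 1*59)*M)*g = ((-95 - 1*59)*104)*(-111/2) = ((-95 - 59)*104)*(-111/2) = -154*104*(-111/2) = -16016*(-111/2) = 888888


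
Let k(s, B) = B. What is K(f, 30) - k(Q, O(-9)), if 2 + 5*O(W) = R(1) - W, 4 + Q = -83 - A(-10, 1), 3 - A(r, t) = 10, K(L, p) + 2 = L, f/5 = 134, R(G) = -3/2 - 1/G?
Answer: 6671/10 ≈ 667.10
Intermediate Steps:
R(G) = -3/2 - 1/G (R(G) = -3*½ - 1/G = -3/2 - 1/G)
f = 670 (f = 5*134 = 670)
K(L, p) = -2 + L
A(r, t) = -7 (A(r, t) = 3 - 1*10 = 3 - 10 = -7)
Q = -80 (Q = -4 + (-83 - 1*(-7)) = -4 + (-83 + 7) = -4 - 76 = -80)
O(W) = -9/10 - W/5 (O(W) = -⅖ + ((-3/2 - 1/1) - W)/5 = -⅖ + ((-3/2 - 1*1) - W)/5 = -⅖ + ((-3/2 - 1) - W)/5 = -⅖ + (-5/2 - W)/5 = -⅖ + (-½ - W/5) = -9/10 - W/5)
K(f, 30) - k(Q, O(-9)) = (-2 + 670) - (-9/10 - ⅕*(-9)) = 668 - (-9/10 + 9/5) = 668 - 1*9/10 = 668 - 9/10 = 6671/10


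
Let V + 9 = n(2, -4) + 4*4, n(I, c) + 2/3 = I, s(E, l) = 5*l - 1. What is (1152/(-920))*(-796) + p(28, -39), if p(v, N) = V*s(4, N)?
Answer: -219628/345 ≈ -636.60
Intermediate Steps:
s(E, l) = -1 + 5*l
n(I, c) = -⅔ + I
V = 25/3 (V = -9 + ((-⅔ + 2) + 4*4) = -9 + (4/3 + 16) = -9 + 52/3 = 25/3 ≈ 8.3333)
p(v, N) = -25/3 + 125*N/3 (p(v, N) = 25*(-1 + 5*N)/3 = -25/3 + 125*N/3)
(1152/(-920))*(-796) + p(28, -39) = (1152/(-920))*(-796) + (-25/3 + (125/3)*(-39)) = (1152*(-1/920))*(-796) + (-25/3 - 1625) = -144/115*(-796) - 4900/3 = 114624/115 - 4900/3 = -219628/345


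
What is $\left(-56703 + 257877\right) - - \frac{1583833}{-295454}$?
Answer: $\frac{59436079163}{295454} \approx 2.0117 \cdot 10^{5}$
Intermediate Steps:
$\left(-56703 + 257877\right) - - \frac{1583833}{-295454} = 201174 - \left(-1583833\right) \left(- \frac{1}{295454}\right) = 201174 - \frac{1583833}{295454} = \frac{59436079163}{295454}$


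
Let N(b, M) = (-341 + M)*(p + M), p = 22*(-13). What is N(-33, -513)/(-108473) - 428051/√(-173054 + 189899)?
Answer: -682346/108473 - 428051*√16845/16845 ≈ -3304.4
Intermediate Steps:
p = -286
N(b, M) = (-341 + M)*(-286 + M)
N(-33, -513)/(-108473) - 428051/√(-173054 + 189899) = (97526 + (-513)² - 627*(-513))/(-108473) - 428051/√(-173054 + 189899) = (97526 + 263169 + 321651)*(-1/108473) - 428051*√16845/16845 = 682346*(-1/108473) - 428051*√16845/16845 = -682346/108473 - 428051*√16845/16845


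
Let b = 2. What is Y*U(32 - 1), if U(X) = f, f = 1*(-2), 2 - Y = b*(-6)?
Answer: -28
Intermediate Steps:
Y = 14 (Y = 2 - 2*(-6) = 2 - 1*(-12) = 2 + 12 = 14)
f = -2
U(X) = -2
Y*U(32 - 1) = 14*(-2) = -28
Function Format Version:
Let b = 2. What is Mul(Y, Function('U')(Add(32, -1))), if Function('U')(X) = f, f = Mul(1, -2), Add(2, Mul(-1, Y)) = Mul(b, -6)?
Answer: -28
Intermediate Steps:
Y = 14 (Y = Add(2, Mul(-1, Mul(2, -6))) = Add(2, Mul(-1, -12)) = Add(2, 12) = 14)
f = -2
Function('U')(X) = -2
Mul(Y, Function('U')(Add(32, -1))) = Mul(14, -2) = -28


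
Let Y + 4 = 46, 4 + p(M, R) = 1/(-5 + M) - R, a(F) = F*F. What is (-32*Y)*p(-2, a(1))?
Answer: 6912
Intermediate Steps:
a(F) = F²
p(M, R) = -4 + 1/(-5 + M) - R (p(M, R) = -4 + (1/(-5 + M) - R) = -4 + 1/(-5 + M) - R)
Y = 42 (Y = -4 + 46 = 42)
(-32*Y)*p(-2, a(1)) = (-32*42)*((21 - 4*(-2) + 5*1² - 1*(-2)*1²)/(-5 - 2)) = -1344*(21 + 8 + 5*1 - 1*(-2)*1)/(-7) = -(-192)*(21 + 8 + 5 + 2) = -(-192)*36 = -1344*(-36/7) = 6912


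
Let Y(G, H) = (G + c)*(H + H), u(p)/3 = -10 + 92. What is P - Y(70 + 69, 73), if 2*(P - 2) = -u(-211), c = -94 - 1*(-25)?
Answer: -10341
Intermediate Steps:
u(p) = 246 (u(p) = 3*(-10 + 92) = 3*82 = 246)
c = -69 (c = -94 + 25 = -69)
P = -121 (P = 2 + (-1*246)/2 = 2 + (½)*(-246) = 2 - 123 = -121)
Y(G, H) = 2*H*(-69 + G) (Y(G, H) = (G - 69)*(H + H) = (-69 + G)*(2*H) = 2*H*(-69 + G))
P - Y(70 + 69, 73) = -121 - 2*73*(-69 + (70 + 69)) = -121 - 2*73*(-69 + 139) = -121 - 2*73*70 = -121 - 1*10220 = -121 - 10220 = -10341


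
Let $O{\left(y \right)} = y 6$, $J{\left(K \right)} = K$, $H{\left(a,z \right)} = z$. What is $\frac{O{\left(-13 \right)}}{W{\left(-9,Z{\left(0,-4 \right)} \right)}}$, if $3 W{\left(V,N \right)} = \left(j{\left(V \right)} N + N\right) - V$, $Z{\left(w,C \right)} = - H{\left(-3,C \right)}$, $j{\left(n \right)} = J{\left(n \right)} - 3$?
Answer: $\frac{234}{35} \approx 6.6857$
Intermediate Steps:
$j{\left(n \right)} = -3 + n$ ($j{\left(n \right)} = n - 3 = -3 + n$)
$Z{\left(w,C \right)} = - C$
$O{\left(y \right)} = 6 y$
$W{\left(V,N \right)} = - \frac{V}{3} + \frac{N}{3} + \frac{N \left(-3 + V\right)}{3}$ ($W{\left(V,N \right)} = \frac{\left(\left(-3 + V\right) N + N\right) - V}{3} = \frac{\left(N \left(-3 + V\right) + N\right) - V}{3} = \frac{\left(N + N \left(-3 + V\right)\right) - V}{3} = \frac{N - V + N \left(-3 + V\right)}{3} = - \frac{V}{3} + \frac{N}{3} + \frac{N \left(-3 + V\right)}{3}$)
$\frac{O{\left(-13 \right)}}{W{\left(-9,Z{\left(0,-4 \right)} \right)}} = \frac{6 \left(-13\right)}{\left(- \frac{1}{3}\right) \left(-9\right) + \frac{\left(-1\right) \left(-4\right)}{3} + \frac{\left(-1\right) \left(-4\right) \left(-3 - 9\right)}{3}} = - \frac{78}{3 + \frac{1}{3} \cdot 4 + \frac{1}{3} \cdot 4 \left(-12\right)} = - \frac{78}{3 + \frac{4}{3} - 16} = - \frac{78}{- \frac{35}{3}} = \left(-78\right) \left(- \frac{3}{35}\right) = \frac{234}{35}$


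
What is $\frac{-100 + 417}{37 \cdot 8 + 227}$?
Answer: $\frac{317}{523} \approx 0.60612$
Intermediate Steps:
$\frac{-100 + 417}{37 \cdot 8 + 227} = \frac{317}{296 + 227} = \frac{317}{523}$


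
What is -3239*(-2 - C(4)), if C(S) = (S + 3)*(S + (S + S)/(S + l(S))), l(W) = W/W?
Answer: 667234/5 ≈ 1.3345e+5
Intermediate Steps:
l(W) = 1
C(S) = (3 + S)*(S + 2*S/(1 + S)) (C(S) = (S + 3)*(S + (S + S)/(S + 1)) = (3 + S)*(S + (2*S)/(1 + S)) = (3 + S)*(S + 2*S/(1 + S)))
-3239*(-2 - C(4)) = -3239*(-2 - 4*(9 + 4**2 + 6*4)/(1 + 4)) = -3239*(-2 - 4*(9 + 16 + 24)/5) = -3239*(-2 - 4*49/5) = -3239*(-2 - 1*196/5) = -3239*(-2 - 196/5) = -3239*(-206/5) = 667234/5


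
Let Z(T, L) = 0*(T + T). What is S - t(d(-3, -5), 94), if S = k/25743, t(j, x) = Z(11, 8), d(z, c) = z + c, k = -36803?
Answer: -36803/25743 ≈ -1.4296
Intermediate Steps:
Z(T, L) = 0 (Z(T, L) = 0*(2*T) = 0)
d(z, c) = c + z
t(j, x) = 0
S = -36803/25743 ≈ -1.4296
S - t(d(-3, -5), 94) = -36803/25743 - 1*0 = -36803/25743 + 0 = -36803/25743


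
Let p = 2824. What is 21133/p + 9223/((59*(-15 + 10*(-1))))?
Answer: 5125423/4165400 ≈ 1.2305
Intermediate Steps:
21133/p + 9223/((59*(-15 + 10*(-1)))) = 21133/2824 + 9223/((59*(-15 + 10*(-1)))) = 21133*(1/2824) + 9223/((59*(-15 - 10))) = 21133/2824 + 9223/((59*(-25))) = 21133/2824 + 9223/(-1475) = 21133/2824 + 9223*(-1/1475) = 21133/2824 - 9223/1475 = 5125423/4165400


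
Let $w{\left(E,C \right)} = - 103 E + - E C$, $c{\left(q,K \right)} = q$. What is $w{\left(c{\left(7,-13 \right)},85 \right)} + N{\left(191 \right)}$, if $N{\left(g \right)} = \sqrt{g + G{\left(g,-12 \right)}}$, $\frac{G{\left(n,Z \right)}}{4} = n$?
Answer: $-1316 + \sqrt{955} \approx -1285.1$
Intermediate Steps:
$G{\left(n,Z \right)} = 4 n$
$w{\left(E,C \right)} = - 103 E - C E$
$N{\left(g \right)} = \sqrt{5} \sqrt{g}$ ($N{\left(g \right)} = \sqrt{g + 4 g} = \sqrt{5 g} = \sqrt{5} \sqrt{g}$)
$w{\left(c{\left(7,-13 \right)},85 \right)} + N{\left(191 \right)} = \left(-1\right) 7 \left(103 + 85\right) + \sqrt{5} \sqrt{191} = \left(-1\right) 7 \cdot 188 + \sqrt{955} = -1316 + \sqrt{955}$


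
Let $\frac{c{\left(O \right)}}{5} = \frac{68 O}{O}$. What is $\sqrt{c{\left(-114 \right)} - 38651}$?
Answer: $i \sqrt{38311} \approx 195.73 i$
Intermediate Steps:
$c{\left(O \right)} = 340$ ($c{\left(O \right)} = 5 \frac{68 O}{O} = 5 \cdot 68 = 340$)
$\sqrt{c{\left(-114 \right)} - 38651} = \sqrt{340 - 38651} = \sqrt{-38311} = i \sqrt{38311}$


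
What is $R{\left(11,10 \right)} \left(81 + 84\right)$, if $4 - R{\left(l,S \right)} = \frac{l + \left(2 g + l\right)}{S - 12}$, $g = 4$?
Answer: $3135$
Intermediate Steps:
$R{\left(l,S \right)} = 4 - \frac{8 + 2 l}{-12 + S}$ ($R{\left(l,S \right)} = 4 - \frac{l + \left(2 \cdot 4 + l\right)}{S - 12} = 4 - \frac{l + \left(8 + l\right)}{-12 + S} = 4 - \frac{8 + 2 l}{-12 + S}$)
$R{\left(11,10 \right)} \left(81 + 84\right) = \frac{2 \left(-28 - 11 + 2 \cdot 10\right)}{-12 + 10} \left(81 + 84\right) = \frac{2 \left(-28 - 11 + 20\right)}{-2} \cdot 165 = 2 \left(- \frac{1}{2}\right) \left(-19\right) 165 = 19 \cdot 165 = 3135$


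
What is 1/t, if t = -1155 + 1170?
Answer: 1/15 ≈ 0.066667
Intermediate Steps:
t = 15
1/t = 1/15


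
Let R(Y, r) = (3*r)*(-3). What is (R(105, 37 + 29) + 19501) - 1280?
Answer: 17627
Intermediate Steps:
R(Y, r) = -9*r
(R(105, 37 + 29) + 19501) - 1280 = (-9*(37 + 29) + 19501) - 1280 = (-9*66 + 19501) - 1280 = (-594 + 19501) - 1280 = 18907 - 1280 = 17627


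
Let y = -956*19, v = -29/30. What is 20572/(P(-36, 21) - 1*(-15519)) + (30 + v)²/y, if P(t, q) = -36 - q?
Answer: 2003535309/1560287600 ≈ 1.2841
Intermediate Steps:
v = -29/30 (v = -29*1/30 = -29/30 ≈ -0.96667)
y = -18164
20572/(P(-36, 21) - 1*(-15519)) + (30 + v)²/y = 20572/((-36 - 1*21) - 1*(-15519)) + (30 - 29/30)²/(-18164) = 20572/((-36 - 21) + 15519) + (871/30)²*(-1/18164) = 20572/(-57 + 15519) + (758641/900)*(-1/18164) = 20572/15462 - 758641/16347600 = 20572*(1/15462) - 758641/16347600 = 10286/7731 - 758641/16347600 = 2003535309/1560287600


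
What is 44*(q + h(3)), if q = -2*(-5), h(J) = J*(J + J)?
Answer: 1232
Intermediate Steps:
h(J) = 2*J² (h(J) = J*(2*J) = 2*J²)
q = 10
44*(q + h(3)) = 44*(10 + 2*3²) = 44*(10 + 2*9) = 44*(10 + 18) = 44*28 = 1232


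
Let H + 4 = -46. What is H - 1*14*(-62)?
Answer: 818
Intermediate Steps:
H = -50 (H = -4 - 46 = -50)
H - 1*14*(-62) = -50 - 1*14*(-62) = -50 - 14*(-62) = -50 + 868 = 818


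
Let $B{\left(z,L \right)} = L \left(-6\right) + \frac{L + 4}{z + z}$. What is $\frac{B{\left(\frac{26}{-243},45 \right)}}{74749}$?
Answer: $- \frac{25947}{3886948} \approx -0.0066754$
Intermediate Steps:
$B{\left(z,L \right)} = - 6 L + \frac{4 + L}{2 z}$
$\frac{B{\left(\frac{26}{-243},45 \right)}}{74749} = \frac{\frac{1}{2} \frac{1}{26 \frac{1}{-243}} \left(4 + 45 - 540 \frac{26}{-243}\right)}{74749} = \frac{4 + 45 - 540 \cdot 26 \left(- \frac{1}{243}\right)}{2 \cdot 26 \left(- \frac{1}{243}\right)} \frac{1}{74749} = \frac{4 + 45 - 540 \left(- \frac{26}{243}\right)}{2 \left(- \frac{26}{243}\right)} \frac{1}{74749} = \frac{1}{2} \left(- \frac{243}{26}\right) \left(4 + 45 + \frac{520}{9}\right) \frac{1}{74749} = \frac{1}{2} \left(- \frac{243}{26}\right) \frac{961}{9} \cdot \frac{1}{74749} = \left(- \frac{25947}{52}\right) \frac{1}{74749} = - \frac{25947}{3886948}$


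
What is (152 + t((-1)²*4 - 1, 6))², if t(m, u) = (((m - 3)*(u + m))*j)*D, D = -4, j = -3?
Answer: 23104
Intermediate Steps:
t(m, u) = 12*(-3 + m)*(m + u) (t(m, u) = (((m - 3)*(u + m))*(-3))*(-4) = (((-3 + m)*(m + u))*(-3))*(-4) = -3*(-3 + m)*(m + u)*(-4) = 12*(-3 + m)*(m + u))
(152 + t((-1)²*4 - 1, 6))² = (152 + (-36*((-1)²*4 - 1) - 36*6 + 12*((-1)²*4 - 1)² + 12*((-1)²*4 - 1)*6))² = (152 + (-36*(1*4 - 1) - 216 + 12*(1*4 - 1)² + 12*(1*4 - 1)*6))² = (152 + (-36*(4 - 1) - 216 + 12*(4 - 1)² + 12*(4 - 1)*6))² = (152 + (-36*3 - 216 + 12*3² + 12*3*6))² = (152 + (-108 - 216 + 12*9 + 216))² = (152 + (-108 - 216 + 108 + 216))² = (152 + 0)² = 152² = 23104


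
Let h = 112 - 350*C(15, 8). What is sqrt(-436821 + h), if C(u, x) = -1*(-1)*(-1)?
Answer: I*sqrt(436359) ≈ 660.58*I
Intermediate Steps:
C(u, x) = -1 (C(u, x) = 1*(-1) = -1)
h = 462 (h = 112 - 350*(-1) = 112 + 350 = 462)
sqrt(-436821 + h) = sqrt(-436821 + 462) = sqrt(-436359) = I*sqrt(436359)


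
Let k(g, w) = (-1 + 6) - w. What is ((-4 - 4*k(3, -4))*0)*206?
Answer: 0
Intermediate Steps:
k(g, w) = 5 - w
((-4 - 4*k(3, -4))*0)*206 = ((-4 - 4*(5 - 1*(-4)))*0)*206 = ((-4 - 4*(5 + 4))*0)*206 = ((-4 - 4*9)*0)*206 = ((-4 - 36)*0)*206 = -40*0*206 = 0*206 = 0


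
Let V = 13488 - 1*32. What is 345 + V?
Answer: 13801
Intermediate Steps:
V = 13456 (V = 13488 - 32 = 13456)
345 + V = 345 + 13456 = 13801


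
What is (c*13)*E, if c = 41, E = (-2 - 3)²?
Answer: 13325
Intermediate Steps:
E = 25 (E = (-5)² = 25)
(c*13)*E = (41*13)*25 = 533*25 = 13325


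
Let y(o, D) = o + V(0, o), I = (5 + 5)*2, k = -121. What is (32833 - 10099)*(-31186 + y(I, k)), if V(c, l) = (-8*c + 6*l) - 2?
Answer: -705845232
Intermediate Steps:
I = 20 (I = 10*2 = 20)
V(c, l) = -2 - 8*c + 6*l
y(o, D) = -2 + 7*o (y(o, D) = o + (-2 - 8*0 + 6*o) = o + (-2 + 0 + 6*o) = o + (-2 + 6*o) = -2 + 7*o)
(32833 - 10099)*(-31186 + y(I, k)) = (32833 - 10099)*(-31186 + (-2 + 7*20)) = 22734*(-31186 + (-2 + 140)) = 22734*(-31186 + 138) = 22734*(-31048) = -705845232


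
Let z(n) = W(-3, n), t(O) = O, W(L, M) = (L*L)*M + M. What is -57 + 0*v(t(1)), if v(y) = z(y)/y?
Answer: -57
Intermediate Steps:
W(L, M) = M + M*L² (W(L, M) = L²*M + M = M*L² + M = M + M*L²)
z(n) = 10*n (z(n) = n*(1 + (-3)²) = n*(1 + 9) = n*10 = 10*n)
v(y) = 10 (v(y) = (10*y)/y = 10)
-57 + 0*v(t(1)) = -57 + 0*10 = -57 + 0 = -57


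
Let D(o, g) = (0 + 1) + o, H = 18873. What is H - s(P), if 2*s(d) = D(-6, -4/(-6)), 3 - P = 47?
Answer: 37751/2 ≈ 18876.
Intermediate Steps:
P = -44 (P = 3 - 1*47 = 3 - 47 = -44)
D(o, g) = 1 + o
s(d) = -5/2 (s(d) = (1 - 6)/2 = (½)*(-5) = -5/2)
H - s(P) = 18873 - 1*(-5/2) = 18873 + 5/2 = 37751/2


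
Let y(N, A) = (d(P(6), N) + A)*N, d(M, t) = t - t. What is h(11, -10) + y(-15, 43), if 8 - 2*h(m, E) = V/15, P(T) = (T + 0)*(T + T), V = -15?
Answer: -1281/2 ≈ -640.50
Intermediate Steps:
P(T) = 2*T² (P(T) = T*(2*T) = 2*T²)
d(M, t) = 0
h(m, E) = 9/2 (h(m, E) = 4 - (-15)/(2*15) = 4 - ½*(-1) = 4 + ½ = 9/2)
y(N, A) = A*N (y(N, A) = (0 + A)*N = A*N)
h(11, -10) + y(-15, 43) = 9/2 + 43*(-15) = 9/2 - 645 = -1281/2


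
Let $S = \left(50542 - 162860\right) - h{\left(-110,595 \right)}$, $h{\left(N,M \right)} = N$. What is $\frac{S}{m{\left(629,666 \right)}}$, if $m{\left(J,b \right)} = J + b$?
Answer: $- \frac{112208}{1295} \approx -86.647$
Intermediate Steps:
$S = -112208$ ($S = \left(50542 - 162860\right) - -110 = \left(50542 - 162860\right) + 110 = -112318 + 110 = -112208$)
$\frac{S}{m{\left(629,666 \right)}} = - \frac{112208}{629 + 666} = - \frac{112208}{1295}$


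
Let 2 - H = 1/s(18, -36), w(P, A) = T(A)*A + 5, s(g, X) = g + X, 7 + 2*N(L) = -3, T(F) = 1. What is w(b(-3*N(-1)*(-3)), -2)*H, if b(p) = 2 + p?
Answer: 37/6 ≈ 6.1667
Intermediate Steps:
N(L) = -5 (N(L) = -7/2 + (½)*(-3) = -7/2 - 3/2 = -5)
s(g, X) = X + g
w(P, A) = 5 + A (w(P, A) = 1*A + 5 = A + 5 = 5 + A)
H = 37/18 (H = 2 - 1/(-36 + 18) = 2 - 1/(-18) = 2 - 1*(-1/18) = 2 + 1/18 = 37/18 ≈ 2.0556)
w(b(-3*N(-1)*(-3)), -2)*H = (5 - 2)*(37/18) = 3*(37/18) = 37/6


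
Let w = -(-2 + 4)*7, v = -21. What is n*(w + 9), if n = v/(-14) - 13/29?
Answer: -305/58 ≈ -5.2586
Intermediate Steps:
w = -14 (w = -2*7 = -1*14 = -14)
n = 61/58 (n = -21/(-14) - 13/29 = -21*(-1/14) - 13*1/29 = 3/2 - 13/29 = 61/58 ≈ 1.0517)
n*(w + 9) = 61*(-14 + 9)/58 = (61/58)*(-5) = -305/58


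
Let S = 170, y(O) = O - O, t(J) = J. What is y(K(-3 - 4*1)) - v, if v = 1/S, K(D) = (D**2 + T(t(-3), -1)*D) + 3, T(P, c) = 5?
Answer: -1/170 ≈ -0.0058824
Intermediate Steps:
K(D) = 3 + D**2 + 5*D (K(D) = (D**2 + 5*D) + 3 = 3 + D**2 + 5*D)
y(O) = 0
v = 1/170 ≈ 0.0058824
y(K(-3 - 4*1)) - v = 0 - 1*1/170 = 0 - 1/170 = -1/170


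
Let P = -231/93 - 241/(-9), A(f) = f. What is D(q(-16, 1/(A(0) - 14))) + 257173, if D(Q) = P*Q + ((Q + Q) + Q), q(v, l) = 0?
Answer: 257173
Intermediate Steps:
P = 6778/279 (P = -231*1/93 - 241*(-⅑) = -77/31 + 241/9 = 6778/279 ≈ 24.294)
D(Q) = 7615*Q/279 (D(Q) = 6778*Q/279 + ((Q + Q) + Q) = 6778*Q/279 + (2*Q + Q) = 6778*Q/279 + 3*Q = 7615*Q/279)
D(q(-16, 1/(A(0) - 14))) + 257173 = (7615/279)*0 + 257173 = 0 + 257173 = 257173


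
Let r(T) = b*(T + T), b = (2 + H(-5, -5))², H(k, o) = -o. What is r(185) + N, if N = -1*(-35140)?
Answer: 53270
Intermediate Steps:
b = 49 (b = (2 - 1*(-5))² = (2 + 5)² = 7² = 49)
r(T) = 98*T (r(T) = 49*(T + T) = 49*(2*T) = 98*T)
N = 35140
r(185) + N = 98*185 + 35140 = 18130 + 35140 = 53270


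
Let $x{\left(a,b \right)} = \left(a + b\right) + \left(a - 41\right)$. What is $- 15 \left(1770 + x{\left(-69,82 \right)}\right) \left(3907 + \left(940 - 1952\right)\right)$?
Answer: $-72650025$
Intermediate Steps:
$x{\left(a,b \right)} = -41 + b + 2 a$ ($x{\left(a,b \right)} = \left(a + b\right) + \left(-41 + a\right) = -41 + b + 2 a$)
$- 15 \left(1770 + x{\left(-69,82 \right)}\right) \left(3907 + \left(940 - 1952\right)\right) = - 15 \left(1770 + \left(-41 + 82 + 2 \left(-69\right)\right)\right) \left(3907 + \left(940 - 1952\right)\right) = - 15 \left(1770 - 97\right) \left(3907 + \left(940 - 1952\right)\right) = - 15 \left(1770 - 97\right) \left(3907 - 1012\right) = - 15 \cdot 1673 \cdot 2895 = \left(-15\right) 4843335 = -72650025$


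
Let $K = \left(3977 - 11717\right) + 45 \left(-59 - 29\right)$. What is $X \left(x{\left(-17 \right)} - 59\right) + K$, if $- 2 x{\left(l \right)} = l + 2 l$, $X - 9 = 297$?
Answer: $-21951$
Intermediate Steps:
$X = 306$ ($X = 9 + 297 = 306$)
$x{\left(l \right)} = - \frac{3 l}{2}$ ($x{\left(l \right)} = - \frac{l + 2 l}{2} = - \frac{3 l}{2}$)
$K = -11700$ ($K = -7740 + 45 \left(-88\right) = -7740 - 3960 = -11700$)
$X \left(x{\left(-17 \right)} - 59\right) + K = 306 \left(\left(- \frac{3}{2}\right) \left(-17\right) - 59\right) - 11700 = 306 \left(\frac{51}{2} + \left(-65 + 6\right)\right) - 11700 = 306 \left(\frac{51}{2} - 59\right) - 11700 = 306 \left(- \frac{67}{2}\right) - 11700 = -10251 - 11700 = -21951$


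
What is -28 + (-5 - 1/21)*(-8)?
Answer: 260/21 ≈ 12.381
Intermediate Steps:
-28 + (-5 - 1/21)*(-8) = -28 - 106/21*(-8) = -28 + 848/21 = 260/21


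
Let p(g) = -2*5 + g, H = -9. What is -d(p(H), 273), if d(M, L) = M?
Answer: 19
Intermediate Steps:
p(g) = -10 + g
-d(p(H), 273) = -(-10 - 9) = -1*(-19) = 19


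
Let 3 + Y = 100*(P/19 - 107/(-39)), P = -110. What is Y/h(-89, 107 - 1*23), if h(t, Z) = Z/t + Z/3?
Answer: -20285147/1784328 ≈ -11.368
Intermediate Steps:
Y = -227923/741 (Y = -3 + 100*(-110/19 - 107/(-39)) = -3 + 100*(-110*1/19 - 107*(-1/39)) = -3 + 100*(-110/19 + 107/39) = -3 + 100*(-2257/741) = -3 - 225700/741 = -227923/741 ≈ -307.59)
h(t, Z) = Z/3 + Z/t (h(t, Z) = Z/t + Z*(⅓) = Z/t + Z/3 = Z/3 + Z/t)
Y/h(-89, 107 - 1*23) = -227923/(741*((107 - 1*23)/3 + (107 - 1*23)/(-89))) = -227923/(741*((107 - 23)/3 + (107 - 23)*(-1/89))) = -227923/(741*((⅓)*84 + 84*(-1/89))) = -227923/(741*(28 - 84/89)) = -227923/(741*2408/89) = -227923/741*89/2408 = -20285147/1784328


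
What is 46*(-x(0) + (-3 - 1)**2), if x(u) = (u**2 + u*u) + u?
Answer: 736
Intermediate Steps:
x(u) = u + 2*u**2 (x(u) = (u**2 + u**2) + u = 2*u**2 + u = u + 2*u**2)
46*(-x(0) + (-3 - 1)**2) = 46*(-0*(1 + 2*0) + (-3 - 1)**2) = 46*(-0*(1 + 0) + (-4)**2) = 46*(-0 + 16) = 46*(-1*0 + 16) = 46*(0 + 16) = 46*16 = 736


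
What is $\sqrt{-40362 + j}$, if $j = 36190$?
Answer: $2 i \sqrt{1043} \approx 64.591 i$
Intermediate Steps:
$\sqrt{-40362 + j} = \sqrt{-40362 + 36190} = \sqrt{-4172} = 2 i \sqrt{1043}$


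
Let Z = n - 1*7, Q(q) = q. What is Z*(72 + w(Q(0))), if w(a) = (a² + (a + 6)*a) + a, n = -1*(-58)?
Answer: 3672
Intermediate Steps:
n = 58
w(a) = a + a² + a*(6 + a) (w(a) = (a² + (6 + a)*a) + a = (a² + a*(6 + a)) + a = a + a² + a*(6 + a))
Z = 51 (Z = 58 - 1*7 = 58 - 7 = 51)
Z*(72 + w(Q(0))) = 51*(72 + 0*(7 + 2*0)) = 51*(72 + 0*(7 + 0)) = 51*(72 + 0*7) = 51*(72 + 0) = 51*72 = 3672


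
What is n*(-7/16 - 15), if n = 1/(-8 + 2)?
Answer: 247/96 ≈ 2.5729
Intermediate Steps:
n = -⅙ (n = 1/(-6) = -⅙ ≈ -0.16667)
n*(-7/16 - 15) = -(-7/16 - 15)/6 = -⅙*(-247/16) = 247/96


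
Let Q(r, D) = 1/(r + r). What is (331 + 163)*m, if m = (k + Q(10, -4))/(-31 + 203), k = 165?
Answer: 815347/1720 ≈ 474.04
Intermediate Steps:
Q(r, D) = 1/(2*r)
m = 3301/3440 (m = (165 + (1/2)/10)/(-31 + 203) = (165 + (1/2)*(1/10))/172 = (165 + 1/20)*(1/172) = (3301/20)*(1/172) = 3301/3440 ≈ 0.95959)
(331 + 163)*m = (331 + 163)*(3301/3440) = 494*(3301/3440) = 815347/1720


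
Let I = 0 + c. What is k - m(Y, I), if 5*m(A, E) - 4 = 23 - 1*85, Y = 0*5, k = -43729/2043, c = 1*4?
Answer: -100151/10215 ≈ -9.8043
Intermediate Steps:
c = 4
k = -43729/2043 (k = -43729*1/2043 = -43729/2043 ≈ -21.404)
Y = 0
I = 4 (I = 0 + 4 = 4)
m(A, E) = -58/5 (m(A, E) = ⅘ + (23 - 1*85)/5 = ⅘ + (23 - 85)/5 = ⅘ + (⅕)*(-62) = ⅘ - 62/5 = -58/5)
k - m(Y, I) = -43729/2043 - 1*(-58/5) = -43729/2043 + 58/5 = -100151/10215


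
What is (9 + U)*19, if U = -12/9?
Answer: 437/3 ≈ 145.67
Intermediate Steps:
U = -4/3 (U = -12*⅑ = -4/3 ≈ -1.3333)
(9 + U)*19 = (9 - 4/3)*19 = (23/3)*19 = 437/3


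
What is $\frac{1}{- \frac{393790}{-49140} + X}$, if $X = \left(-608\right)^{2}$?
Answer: $\frac{4914}{1816568275} \approx 2.7051 \cdot 10^{-6}$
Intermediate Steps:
$X = 369664$
$\frac{1}{- \frac{393790}{-49140} + X} = \frac{1}{- \frac{393790}{-49140} + 369664} = \frac{1}{\left(-393790\right) \left(- \frac{1}{49140}\right) + 369664} = \frac{1}{\frac{39379}{4914} + 369664} = \frac{1}{\frac{1816568275}{4914}} = \frac{4914}{1816568275}$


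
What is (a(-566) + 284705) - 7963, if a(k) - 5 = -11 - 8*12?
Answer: 276640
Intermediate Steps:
a(k) = -102 (a(k) = 5 + (-11 - 8*12) = 5 + (-11 - 96) = 5 - 107 = -102)
(a(-566) + 284705) - 7963 = (-102 + 284705) - 7963 = 284603 - 7963 = 276640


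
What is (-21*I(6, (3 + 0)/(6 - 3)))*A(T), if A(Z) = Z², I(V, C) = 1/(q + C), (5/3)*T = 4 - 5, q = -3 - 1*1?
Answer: 63/25 ≈ 2.5200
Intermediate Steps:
q = -4 (q = -3 - 1 = -4)
T = -⅗ (T = 3*(4 - 5)/5 = (⅗)*(-1) = -⅗ ≈ -0.60000)
I(V, C) = 1/(-4 + C)
(-21*I(6, (3 + 0)/(6 - 3)))*A(T) = (-21/(-4 + (3 + 0)/(6 - 3)))*(-⅗)² = -21/(-4 + 3/3)*(9/25) = -21/(-4 + 3*(⅓))*(9/25) = -21/(-4 + 1)*(9/25) = -21/(-3)*(9/25) = -21*(-⅓)*(9/25) = 7*(9/25) = 63/25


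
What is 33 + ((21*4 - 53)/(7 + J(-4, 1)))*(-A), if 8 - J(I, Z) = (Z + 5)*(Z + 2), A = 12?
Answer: 157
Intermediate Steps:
J(I, Z) = 8 - (2 + Z)*(5 + Z) (J(I, Z) = 8 - (Z + 5)*(Z + 2) = 8 - (5 + Z)*(2 + Z) = 8 - (2 + Z)*(5 + Z))
33 + ((21*4 - 53)/(7 + J(-4, 1)))*(-A) = 33 + ((21*4 - 53)/(7 + (-2 - 1*1² - 7*1)))*(-1*12) = 33 + ((84 - 53)/(7 + (-2 - 1*1 - 7)))*(-12) = 33 + (31/(7 + (-2 - 1 - 7)))*(-12) = 33 + (31/(7 - 10))*(-12) = 33 + (31/(-3))*(-12) = 33 + (31*(-⅓))*(-12) = 33 - 31/3*(-12) = 33 + 124 = 157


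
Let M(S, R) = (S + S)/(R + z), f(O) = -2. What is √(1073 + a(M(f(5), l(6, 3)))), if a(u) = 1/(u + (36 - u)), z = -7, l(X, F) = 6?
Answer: √38629/6 ≈ 32.757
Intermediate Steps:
M(S, R) = 2*S/(-7 + R) (M(S, R) = (S + S)/(R - 7) = (2*S)/(-7 + R) = 2*S/(-7 + R))
a(u) = 1/36
√(1073 + a(M(f(5), l(6, 3)))) = √(1073 + 1/36) = √(38629/36) = √38629/6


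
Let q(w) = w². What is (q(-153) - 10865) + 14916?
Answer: 27460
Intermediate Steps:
(q(-153) - 10865) + 14916 = ((-153)² - 10865) + 14916 = (23409 - 10865) + 14916 = 12544 + 14916 = 27460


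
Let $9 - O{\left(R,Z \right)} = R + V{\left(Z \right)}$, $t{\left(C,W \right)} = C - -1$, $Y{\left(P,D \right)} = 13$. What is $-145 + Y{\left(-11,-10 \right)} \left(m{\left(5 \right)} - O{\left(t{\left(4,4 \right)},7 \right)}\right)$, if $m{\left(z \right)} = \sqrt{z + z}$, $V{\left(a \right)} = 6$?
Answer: $-119 + 13 \sqrt{10} \approx -77.89$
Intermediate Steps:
$t{\left(C,W \right)} = 1 + C$ ($t{\left(C,W \right)} = C + 1 = 1 + C$)
$O{\left(R,Z \right)} = 3 - R$ ($O{\left(R,Z \right)} = 9 - \left(R + 6\right) = 9 - \left(6 + R\right) = 3 - R$)
$m{\left(z \right)} = \sqrt{2} \sqrt{z}$ ($m{\left(z \right)} = \sqrt{2 z} = \sqrt{2} \sqrt{z}$)
$-145 + Y{\left(-11,-10 \right)} \left(m{\left(5 \right)} - O{\left(t{\left(4,4 \right)},7 \right)}\right) = -145 + 13 \left(\sqrt{2} \sqrt{5} - \left(3 - \left(1 + 4\right)\right)\right) = -145 + 13 \left(\sqrt{10} - \left(3 - 5\right)\right) = -145 + 13 \left(\sqrt{10} - -2\right) = -145 + 13 \left(\sqrt{10} + 2\right) = -145 + 13 \left(2 + \sqrt{10}\right) = -145 + \left(26 + 13 \sqrt{10}\right) = -119 + 13 \sqrt{10}$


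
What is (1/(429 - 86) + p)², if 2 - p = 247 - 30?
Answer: 5438177536/117649 ≈ 46224.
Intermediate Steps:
p = -215 (p = 2 - (247 - 30) = 2 - 1*217 = 2 - 217 = -215)
(1/(429 - 86) + p)² = (1/(429 - 86) - 215)² = (1/343 - 215)² = (-73744/343)² = 5438177536/117649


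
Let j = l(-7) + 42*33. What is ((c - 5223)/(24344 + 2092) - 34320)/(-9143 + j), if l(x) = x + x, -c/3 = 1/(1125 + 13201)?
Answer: 4332606177407/981016572952 ≈ 4.4164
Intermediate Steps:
c = -3/14326 (c = -3/(1125 + 13201) = -3/14326 ≈ -0.00020941)
l(x) = 2*x
j = 1372 (j = 2*(-7) + 42*33 = -14 + 1386 = 1372)
((c - 5223)/(24344 + 2092) - 34320)/(-9143 + j) = ((-3/14326 - 5223)/(24344 + 2092) - 34320)/(-9143 + 1372) = (-74824701/14326/26436 - 34320)/(-7771) = (-74824701/14326*1/26436 - 34320)*(-1/7771) = (-24941567/126240712 - 34320)*(-1/7771) = -4332606177407/126240712*(-1/7771) = 4332606177407/981016572952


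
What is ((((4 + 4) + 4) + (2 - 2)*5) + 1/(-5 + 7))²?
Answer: 625/4 ≈ 156.25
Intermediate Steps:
((((4 + 4) + 4) + (2 - 2)*5) + 1/(-5 + 7))² = (((8 + 4) + 0*5) + 1/2)² = ((12 + 0) + ½)² = (12 + ½)² = (25/2)² = 625/4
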